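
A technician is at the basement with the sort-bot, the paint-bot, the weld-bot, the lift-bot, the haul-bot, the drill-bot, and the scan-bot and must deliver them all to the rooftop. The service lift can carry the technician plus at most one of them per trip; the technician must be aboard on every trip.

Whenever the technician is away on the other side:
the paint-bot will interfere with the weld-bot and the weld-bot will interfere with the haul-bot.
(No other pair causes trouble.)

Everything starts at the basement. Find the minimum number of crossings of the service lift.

Counting alone: the technician can take at most 1 across per trip to the rooftop, so moving all 7 needs at least 7 loaded trips out, with a return between consecutive ones — at least 13 crossings.
The safety rule pushes this higher. Following every safe sequence of crossings, the most of the 7 that can be at the rooftop as the service lift arrives there on crossing 13 is 6 — never all 7.
So no plan with fewer than 15 crossings exists, and this one achieves 15:
1. Technician goes to the rooftop with the weld-bot.
2. Technician goes back to the basement alone.
3. Technician goes to the rooftop with the sort-bot.
4. Technician goes back to the basement alone.
5. Technician goes to the rooftop with the paint-bot.
6. Technician goes back to the basement with the weld-bot.
7. Technician goes to the rooftop with the haul-bot.
8. Technician goes back to the basement alone.
9. Technician goes to the rooftop with the lift-bot.
10. Technician goes back to the basement alone.
11. Technician goes to the rooftop with the drill-bot.
12. Technician goes back to the basement alone.
13. Technician goes to the rooftop with the scan-bot.
14. Technician goes back to the basement alone.
15. Technician goes to the rooftop with the weld-bot.

15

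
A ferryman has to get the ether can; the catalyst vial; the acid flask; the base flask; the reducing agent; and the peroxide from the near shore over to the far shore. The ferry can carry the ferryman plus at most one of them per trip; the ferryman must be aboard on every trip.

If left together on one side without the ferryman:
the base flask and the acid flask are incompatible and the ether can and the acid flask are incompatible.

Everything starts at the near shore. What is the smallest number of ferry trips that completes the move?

13

Counting alone: the ferryman can take at most 1 across per trip to the far shore, so moving all 6 needs at least 6 loaded trips out, with a return between consecutive ones — at least 11 crossings.
The safety rule pushes this higher. Following every safe sequence of crossings, the most of the 6 that can be at the far shore as the ferry arrives there on crossing 11 is 5 — never all 6.
So no plan with fewer than 13 crossings exists, and this one achieves 13:
1. Ferryman goes to the far shore with the acid flask.
2. Ferryman goes back to the near shore alone.
3. Ferryman goes to the far shore with the ether can.
4. Ferryman goes back to the near shore with the acid flask.
5. Ferryman goes to the far shore with the base flask.
6. Ferryman goes back to the near shore alone.
7. Ferryman goes to the far shore with the catalyst vial.
8. Ferryman goes back to the near shore alone.
9. Ferryman goes to the far shore with the reducing agent.
10. Ferryman goes back to the near shore alone.
11. Ferryman goes to the far shore with the peroxide.
12. Ferryman goes back to the near shore alone.
13. Ferryman goes to the far shore with the acid flask.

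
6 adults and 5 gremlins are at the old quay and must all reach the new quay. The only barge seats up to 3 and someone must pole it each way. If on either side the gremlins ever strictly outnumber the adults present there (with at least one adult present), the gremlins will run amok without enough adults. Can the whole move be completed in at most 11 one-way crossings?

Yes — this plan uses 9 crossings (≤ 11):
1. 3 gremlins → the new quay.  (the old quay: 6A 2G; the new quay: 0A 3G)
2. 1 gremlin ← the old quay.  (the old quay: 6A 3G; the new quay: 0A 2G)
3. 3 adults → the new quay.  (the old quay: 3A 3G; the new quay: 3A 2G)
4. 1 adult ← the old quay.  (the old quay: 4A 3G; the new quay: 2A 2G)
5. 2 adults and 1 gremlin → the new quay.  (the old quay: 2A 2G; the new quay: 4A 3G)
6. 1 adult ← the old quay.  (the old quay: 3A 2G; the new quay: 3A 3G)
7. 2 adults and 1 gremlin → the new quay.  (the old quay: 1A 1G; the new quay: 5A 4G)
8. 1 adult ← the old quay.  (the old quay: 2A 1G; the new quay: 4A 4G)
9. 2 adults and 1 gremlin → the new quay.  (the old quay: 0A 0G; the new quay: 6A 5G)

Yes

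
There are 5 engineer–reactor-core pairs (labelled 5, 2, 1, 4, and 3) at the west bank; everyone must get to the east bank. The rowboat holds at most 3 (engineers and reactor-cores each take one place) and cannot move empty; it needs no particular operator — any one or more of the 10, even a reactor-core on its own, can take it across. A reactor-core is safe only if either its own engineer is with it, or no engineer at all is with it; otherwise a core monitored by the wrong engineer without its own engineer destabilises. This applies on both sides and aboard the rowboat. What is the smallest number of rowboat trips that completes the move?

11

Counting alone: each trip to the east bank takes at most 3 across and each return brings at least 1 back, so after t trips out (and t−1 returns) at most 3t − (t−1) of the 10 are across; that first reaches 10 at t = 5, so at least 9 crossings are needed.
The safety rule pushes this higher. Following every safe sequence of crossings, the most of the 10 that can be at the east bank as the rowboat arrives there on crossing 9 is 9 — never all 10.
So no plan with fewer than 11 crossings exists, and this one achieves 11:
1. engineer 5 and reactor-core 5 cross → the east bank.
2. engineer 5 crosses ← the west bank.
3. reactor-core 1, reactor-core 2, and reactor-core 4 cross → the east bank.
4. reactor-core 5 crosses ← the west bank.
5. engineer 1, engineer 2, and engineer 4 cross → the east bank.
6. engineer 2 and reactor-core 2 cross ← the west bank.
7. engineer 2, engineer 3, and engineer 5 cross → the east bank.
8. reactor-core 1 crosses ← the west bank.
9. reactor-core 2 and reactor-core 5 cross → the east bank.
10. reactor-core 5 crosses ← the west bank.
11. reactor-core 1, reactor-core 3, and reactor-core 5 cross → the east bank.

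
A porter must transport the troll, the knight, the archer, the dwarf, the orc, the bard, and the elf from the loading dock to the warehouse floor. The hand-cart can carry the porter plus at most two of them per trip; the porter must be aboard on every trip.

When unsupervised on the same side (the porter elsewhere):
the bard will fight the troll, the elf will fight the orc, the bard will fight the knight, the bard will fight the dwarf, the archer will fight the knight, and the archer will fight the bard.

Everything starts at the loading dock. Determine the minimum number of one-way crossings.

impossible

Whatever the first load, the items left behind include a forbidden pair without the porter. No opening move is safe, so no plan exists.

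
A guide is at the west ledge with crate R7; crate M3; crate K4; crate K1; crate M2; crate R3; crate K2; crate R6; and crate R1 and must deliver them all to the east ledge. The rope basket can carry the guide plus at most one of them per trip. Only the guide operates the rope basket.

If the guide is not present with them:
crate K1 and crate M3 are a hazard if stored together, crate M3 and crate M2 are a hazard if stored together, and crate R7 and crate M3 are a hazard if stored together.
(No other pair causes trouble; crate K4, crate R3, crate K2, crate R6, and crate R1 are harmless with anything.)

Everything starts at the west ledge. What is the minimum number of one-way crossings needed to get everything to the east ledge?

impossible

Following every safe sequence of crossings from the start, the most of the 9 that can be at the east ledge as the rope basket arrives there on crossings 1, 3, 5, 7, 9, 11, 13 is 1, 2, 3, 4, 5, 6, 7 respectively; the best ever achieved is 7 of 9.
From crossing 15 on, no configuration arises that was not already reachable earlier: only 288 distinct safe configurations (who is on which side, and where the rope basket is) can ever be reached, none of them has everyone across, and every continuation just revisits them. So no valid plan exists.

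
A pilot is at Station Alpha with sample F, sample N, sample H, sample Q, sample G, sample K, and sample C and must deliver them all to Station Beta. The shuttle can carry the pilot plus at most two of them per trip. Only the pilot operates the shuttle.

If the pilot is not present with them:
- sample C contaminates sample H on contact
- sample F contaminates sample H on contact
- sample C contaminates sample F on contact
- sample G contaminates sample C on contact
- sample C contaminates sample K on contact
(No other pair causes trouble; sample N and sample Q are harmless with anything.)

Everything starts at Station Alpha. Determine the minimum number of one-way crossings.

11

Counting alone: the pilot can take at most 2 across per trip to Station Beta, so moving all 7 needs at least 4 loaded trips out, with a return between consecutive ones — at least 7 crossings.
The safety rule pushes this higher. Following every safe sequence of crossings, the most of the 7 that can be at Station Beta as the shuttle arrives there on crossings 7, 9 is 5, 6 respectively — never all 7.
So no plan with fewer than 11 crossings exists, and this one achieves 11:
1. Pilot goes to Station Beta with sample C and sample F.
2. Pilot goes back to Station Alpha with sample F.
3. Pilot goes to Station Beta with sample F and sample N.
4. Pilot goes back to Station Alpha with sample F.
5. Pilot goes to Station Beta with sample F and sample Q.
6. Pilot goes back to Station Alpha with sample F.
7. Pilot goes to Station Beta with sample F and sample G.
8. Pilot goes back to Station Alpha with sample C.
9. Pilot goes to Station Beta with sample H and sample K.
10. Pilot goes back to Station Alpha with sample F.
11. Pilot goes to Station Beta with sample C and sample F.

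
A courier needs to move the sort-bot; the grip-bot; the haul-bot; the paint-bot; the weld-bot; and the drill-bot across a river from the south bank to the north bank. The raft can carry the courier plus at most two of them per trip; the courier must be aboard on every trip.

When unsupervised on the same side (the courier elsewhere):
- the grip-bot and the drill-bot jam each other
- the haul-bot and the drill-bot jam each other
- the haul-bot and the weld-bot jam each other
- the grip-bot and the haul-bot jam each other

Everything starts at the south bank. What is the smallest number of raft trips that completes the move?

Counting alone: the courier can take at most 2 across per trip to the north bank, so moving all 6 needs at least 3 loaded trips out, with a return between consecutive ones — at least 5 crossings.
The safety rule pushes this higher. Following every safe sequence of crossings, the most of the 6 that can be at the north bank as the raft arrives there on crossings 5, 7 is 4, 5 respectively — never all 6.
So no plan with fewer than 9 crossings exists, and this one achieves 9:
1. Courier goes to the north bank with the grip-bot and the haul-bot.
2. Courier goes back to the south bank with the grip-bot.
3. Courier goes to the north bank with the grip-bot and the sort-bot.
4. Courier goes back to the south bank with the grip-bot.
5. Courier goes to the north bank with the grip-bot and the paint-bot.
6. Courier goes back to the south bank with the grip-bot.
7. Courier goes to the north bank with the grip-bot and the weld-bot.
8. Courier goes back to the south bank with the haul-bot.
9. Courier goes to the north bank with the drill-bot and the haul-bot.

9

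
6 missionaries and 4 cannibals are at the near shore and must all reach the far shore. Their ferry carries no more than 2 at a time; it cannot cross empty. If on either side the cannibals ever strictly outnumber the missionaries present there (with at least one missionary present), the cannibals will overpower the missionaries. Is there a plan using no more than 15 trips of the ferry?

No

Counting alone: each trip to the far shore takes at most 2 across and each return brings at least 1 back, so after t trips out (and t−1 returns) at most 2t − (t−1) of the 10 are across; that first reaches 10 at t = 9, so at least 17 crossings are needed.
Since 15 < 17, 15 crossings cannot be enough. (The shortest complete plan in fact takes 17:)
1. 2 cannibals → the far shore.  (the near shore: 6M 2C; the far shore: 0M 2C)
2. 1 cannibal ← the near shore.  (the near shore: 6M 3C; the far shore: 0M 1C)
3. 2 cannibals → the far shore.  (the near shore: 6M 1C; the far shore: 0M 3C)
4. 1 cannibal ← the near shore.  (the near shore: 6M 2C; the far shore: 0M 2C)
5. 2 missionaries → the far shore.  (the near shore: 4M 2C; the far shore: 2M 2C)
6. 1 cannibal ← the near shore.  (the near shore: 4M 3C; the far shore: 2M 1C)
7. 1 missionary and 1 cannibal → the far shore.  (the near shore: 3M 2C; the far shore: 3M 2C)
8. 1 cannibal ← the near shore.  (the near shore: 3M 3C; the far shore: 3M 1C)
9. 2 cannibals → the far shore.  (the near shore: 3M 1C; the far shore: 3M 3C)
10. 1 cannibal ← the near shore.  (the near shore: 3M 2C; the far shore: 3M 2C)
11. 1 missionary and 1 cannibal → the far shore.  (the near shore: 2M 1C; the far shore: 4M 3C)
12. 1 cannibal ← the near shore.  (the near shore: 2M 2C; the far shore: 4M 2C)
13. 2 cannibals → the far shore.  (the near shore: 2M 0C; the far shore: 4M 4C)
14. 1 cannibal ← the near shore.  (the near shore: 2M 1C; the far shore: 4M 3C)
15. 1 missionary and 1 cannibal → the far shore.  (the near shore: 1M 0C; the far shore: 5M 4C)
16. 1 cannibal ← the near shore.  (the near shore: 1M 1C; the far shore: 5M 3C)
17. 1 missionary and 1 cannibal → the far shore.  (the near shore: 0M 0C; the far shore: 6M 4C)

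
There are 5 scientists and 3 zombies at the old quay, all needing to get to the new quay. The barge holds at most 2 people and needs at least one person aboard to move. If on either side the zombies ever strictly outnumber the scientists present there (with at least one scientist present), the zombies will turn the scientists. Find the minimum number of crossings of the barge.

Counting alone: each trip to the new quay takes at most 2 across and each return brings at least 1 back, so after t trips out (and t−1 returns) at most 2t − (t−1) of the 8 are across; that first reaches 8 at t = 7, so at least 13 crossings are needed.
The plan below uses exactly 13 crossings, so it is optimal:
1. 2 zombies → the new quay.  (the old quay: 5S 1Z; the new quay: 0S 2Z)
2. 1 zombie ← the old quay.  (the old quay: 5S 2Z; the new quay: 0S 1Z)
3. 2 zombies → the new quay.  (the old quay: 5S 0Z; the new quay: 0S 3Z)
4. 1 zombie ← the old quay.  (the old quay: 5S 1Z; the new quay: 0S 2Z)
5. 2 scientists → the new quay.  (the old quay: 3S 1Z; the new quay: 2S 2Z)
6. 1 zombie ← the old quay.  (the old quay: 3S 2Z; the new quay: 2S 1Z)
7. 1 scientist and 1 zombie → the new quay.  (the old quay: 2S 1Z; the new quay: 3S 2Z)
8. 1 zombie ← the old quay.  (the old quay: 2S 2Z; the new quay: 3S 1Z)
9. 2 zombies → the new quay.  (the old quay: 2S 0Z; the new quay: 3S 3Z)
10. 1 zombie ← the old quay.  (the old quay: 2S 1Z; the new quay: 3S 2Z)
11. 1 scientist and 1 zombie → the new quay.  (the old quay: 1S 0Z; the new quay: 4S 3Z)
12. 1 zombie ← the old quay.  (the old quay: 1S 1Z; the new quay: 4S 2Z)
13. 1 scientist and 1 zombie → the new quay.  (the old quay: 0S 0Z; the new quay: 5S 3Z)

13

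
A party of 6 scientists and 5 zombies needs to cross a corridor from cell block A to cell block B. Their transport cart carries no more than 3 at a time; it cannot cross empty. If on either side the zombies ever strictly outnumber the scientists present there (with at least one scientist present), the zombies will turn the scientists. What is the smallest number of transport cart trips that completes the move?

Counting alone: each trip to cell block B takes at most 3 across and each return brings at least 1 back, so after t trips out (and t−1 returns) at most 3t − (t−1) of the 11 are across; that first reaches 11 at t = 5, so at least 9 crossings are needed.
The plan below uses exactly 9 crossings, so it is optimal:
1. 3 zombies → cell block B.  (cell block A: 6S 2Z; cell block B: 0S 3Z)
2. 1 zombie ← cell block A.  (cell block A: 6S 3Z; cell block B: 0S 2Z)
3. 3 scientists → cell block B.  (cell block A: 3S 3Z; cell block B: 3S 2Z)
4. 1 scientist ← cell block A.  (cell block A: 4S 3Z; cell block B: 2S 2Z)
5. 2 scientists and 1 zombie → cell block B.  (cell block A: 2S 2Z; cell block B: 4S 3Z)
6. 1 scientist ← cell block A.  (cell block A: 3S 2Z; cell block B: 3S 3Z)
7. 2 scientists and 1 zombie → cell block B.  (cell block A: 1S 1Z; cell block B: 5S 4Z)
8. 1 scientist ← cell block A.  (cell block A: 2S 1Z; cell block B: 4S 4Z)
9. 2 scientists and 1 zombie → cell block B.  (cell block A: 0S 0Z; cell block B: 6S 5Z)

9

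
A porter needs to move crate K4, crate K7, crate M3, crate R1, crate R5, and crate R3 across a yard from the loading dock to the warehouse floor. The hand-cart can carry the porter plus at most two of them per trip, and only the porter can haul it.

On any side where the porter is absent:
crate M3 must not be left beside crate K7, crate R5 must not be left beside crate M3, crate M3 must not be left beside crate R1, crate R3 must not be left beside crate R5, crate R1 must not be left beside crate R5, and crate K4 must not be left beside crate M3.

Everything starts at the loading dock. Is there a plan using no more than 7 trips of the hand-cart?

No

Counting alone: the porter can take at most 2 across per trip to the warehouse floor, so moving all 6 needs at least 3 loaded trips out, with a return between consecutive ones — at least 5 crossings.
The safety rule pushes this higher. Following every safe sequence of crossings, the most of the 6 that can be at the warehouse floor as the hand-cart arrives there on crossings 5, 7 is 4, 5 respectively — never all 6.
So the move cannot be finished within 7 crossings. (The shortest complete plan takes 9:)
1. Porter goes to the warehouse floor with crate M3 and crate R5.  [the loading dock: crate K4, crate K7, crate R1, crate R3 | the warehouse floor: crate M3, crate R5]
2. Porter goes back to the loading dock with crate M3.  [the loading dock: crate K4, crate K7, crate M3, crate R1, crate R3 | the warehouse floor: crate R5]
3. Porter goes to the warehouse floor with crate K4 and crate M3.  [the loading dock: crate K7, crate R1, crate R3 | the warehouse floor: crate K4, crate M3, crate R5]
4. Porter goes back to the loading dock with crate M3.  [the loading dock: crate K7, crate M3, crate R1, crate R3 | the warehouse floor: crate K4, crate R5]
5. Porter goes to the warehouse floor with crate K7 and crate M3.  [the loading dock: crate R1, crate R3 | the warehouse floor: crate K4, crate K7, crate M3, crate R5]
6. Porter goes back to the loading dock with crate M3.  [the loading dock: crate M3, crate R1, crate R3 | the warehouse floor: crate K4, crate K7, crate R5]
7. Porter goes to the warehouse floor with crate R1 and crate R3.  [the loading dock: crate M3 | the warehouse floor: crate K4, crate K7, crate R1, crate R3, crate R5]
8. Porter goes back to the loading dock with crate R5.  [the loading dock: crate M3, crate R5 | the warehouse floor: crate K4, crate K7, crate R1, crate R3]
9. Porter goes to the warehouse floor with crate M3 and crate R5.  [the loading dock: — | the warehouse floor: crate K4, crate K7, crate M3, crate R1, crate R3, crate R5]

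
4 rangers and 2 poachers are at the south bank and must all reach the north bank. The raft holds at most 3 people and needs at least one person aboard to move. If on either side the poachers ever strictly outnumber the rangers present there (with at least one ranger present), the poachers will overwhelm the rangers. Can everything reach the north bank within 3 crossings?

Counting alone: each trip to the north bank takes at most 3 across and each return brings at least 1 back, so after t trips out (and t−1 returns) at most 3t − (t−1) of the 6 are across; that first reaches 6 at t = 3, so at least 5 crossings are needed.
Since 3 < 5, 3 crossings cannot be enough. (The shortest complete plan in fact takes 5:)
1. 2 poachers → the north bank.  (the south bank: 4R 0P; the north bank: 0R 2P)
2. 1 poacher ← the south bank.  (the south bank: 4R 1P; the north bank: 0R 1P)
3. 2 rangers and 1 poacher → the north bank.  (the south bank: 2R 0P; the north bank: 2R 2P)
4. 1 poacher ← the south bank.  (the south bank: 2R 1P; the north bank: 2R 1P)
5. 2 rangers and 1 poacher → the north bank.  (the south bank: 0R 0P; the north bank: 4R 2P)

No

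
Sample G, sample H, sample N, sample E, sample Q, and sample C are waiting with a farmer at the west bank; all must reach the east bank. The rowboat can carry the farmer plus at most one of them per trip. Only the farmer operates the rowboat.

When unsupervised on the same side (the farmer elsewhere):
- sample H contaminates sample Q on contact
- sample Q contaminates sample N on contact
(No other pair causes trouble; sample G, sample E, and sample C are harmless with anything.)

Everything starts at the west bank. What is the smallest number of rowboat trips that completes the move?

Counting alone: the farmer can take at most 1 across per trip to the east bank, so moving all 6 needs at least 6 loaded trips out, with a return between consecutive ones — at least 11 crossings.
The safety rule pushes this higher. Following every safe sequence of crossings, the most of the 6 that can be at the east bank as the rowboat arrives there on crossing 11 is 5 — never all 6.
So no plan with fewer than 13 crossings exists, and this one achieves 13:
1. Farmer goes to the east bank with sample Q.
2. Farmer goes back to the west bank alone.
3. Farmer goes to the east bank with sample G.
4. Farmer goes back to the west bank alone.
5. Farmer goes to the east bank with sample H.
6. Farmer goes back to the west bank with sample Q.
7. Farmer goes to the east bank with sample N.
8. Farmer goes back to the west bank alone.
9. Farmer goes to the east bank with sample E.
10. Farmer goes back to the west bank alone.
11. Farmer goes to the east bank with sample C.
12. Farmer goes back to the west bank alone.
13. Farmer goes to the east bank with sample Q.

13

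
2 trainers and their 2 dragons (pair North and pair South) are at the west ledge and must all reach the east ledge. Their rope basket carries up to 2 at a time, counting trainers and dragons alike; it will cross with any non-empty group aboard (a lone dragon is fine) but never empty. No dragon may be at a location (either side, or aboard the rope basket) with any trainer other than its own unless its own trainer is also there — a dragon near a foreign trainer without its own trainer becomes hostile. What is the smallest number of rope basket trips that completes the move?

5

Counting alone: each trip to the east ledge takes at most 2 across and each return brings at least 1 back, so after t trips out (and t−1 returns) at most 2t − (t−1) of the 4 are across; that first reaches 4 at t = 3, so at least 5 crossings are needed.
The plan below uses exactly 5 crossings, so it is optimal:
1. dragon North and trainer North cross → the east ledge.
2. trainer North crosses ← the west ledge.
3. trainer North and trainer South cross → the east ledge.
4. trainer South crosses ← the west ledge.
5. dragon South and trainer South cross → the east ledge.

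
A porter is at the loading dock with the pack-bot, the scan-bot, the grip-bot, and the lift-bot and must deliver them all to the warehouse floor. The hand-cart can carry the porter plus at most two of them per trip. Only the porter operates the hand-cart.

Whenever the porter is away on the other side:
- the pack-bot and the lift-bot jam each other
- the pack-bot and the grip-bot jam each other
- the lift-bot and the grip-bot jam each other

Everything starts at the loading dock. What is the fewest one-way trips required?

5

Counting alone: the porter can take at most 2 across per trip to the warehouse floor, so moving all 4 needs at least 2 loaded trips out, with a return between consecutive ones — at least 3 crossings.
The safety rule pushes this higher. Following every safe sequence of crossings, the most of the 4 that can be at the warehouse floor as the hand-cart arrives there on crossing 3 is 3 — never all 4.
So no plan with fewer than 5 crossings exists, and this one achieves 5:
1. Porter goes to the warehouse floor with the grip-bot and the pack-bot.  [the loading dock: the lift-bot, the scan-bot | the warehouse floor: the grip-bot, the pack-bot]
2. Porter goes back to the loading dock with the pack-bot.  [the loading dock: the lift-bot, the pack-bot, the scan-bot | the warehouse floor: the grip-bot]
3. Porter goes to the warehouse floor with the pack-bot and the scan-bot.  [the loading dock: the lift-bot | the warehouse floor: the grip-bot, the pack-bot, the scan-bot]
4. Porter goes back to the loading dock with the pack-bot.  [the loading dock: the lift-bot, the pack-bot | the warehouse floor: the grip-bot, the scan-bot]
5. Porter goes to the warehouse floor with the lift-bot and the pack-bot.  [the loading dock: — | the warehouse floor: the grip-bot, the lift-bot, the pack-bot, the scan-bot]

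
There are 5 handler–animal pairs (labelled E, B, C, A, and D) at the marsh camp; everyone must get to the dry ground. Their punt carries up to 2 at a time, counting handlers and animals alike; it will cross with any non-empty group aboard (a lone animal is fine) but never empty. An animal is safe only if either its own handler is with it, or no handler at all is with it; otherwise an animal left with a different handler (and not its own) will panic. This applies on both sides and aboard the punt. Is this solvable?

No

Following every safe sequence of crossings from the start, the most of the 10 that can be at the dry ground as the punt arrives there on crossings 1, 3, 5, 7 is 2, 3, 4, 5 respectively; the best ever achieved is 5 of 10.
From crossing 9 on, no configuration arises that was not already reachable earlier: only 82 distinct safe configurations (who is on which side, and where the punt is) can ever be reached, none of them has everyone across, and every continuation just revisits them. So no valid plan exists.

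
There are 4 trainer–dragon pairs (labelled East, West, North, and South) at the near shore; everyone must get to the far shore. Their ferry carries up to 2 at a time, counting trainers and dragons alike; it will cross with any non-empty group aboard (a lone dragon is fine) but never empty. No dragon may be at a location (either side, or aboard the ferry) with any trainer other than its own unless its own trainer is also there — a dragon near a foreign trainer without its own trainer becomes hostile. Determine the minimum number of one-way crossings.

Following every safe sequence of crossings from the start, the most of the 8 that can be at the far shore as the ferry arrives there on crossings 1, 3, 5 is 2, 3, 4 respectively; the best ever achieved is 4 of 8.
From crossing 7 on, no configuration arises that was not already reachable earlier: only 44 distinct safe configurations (who is on which side, and where the ferry is) can ever be reached, none of them has everyone across, and every continuation just revisits them. So no valid plan exists.

impossible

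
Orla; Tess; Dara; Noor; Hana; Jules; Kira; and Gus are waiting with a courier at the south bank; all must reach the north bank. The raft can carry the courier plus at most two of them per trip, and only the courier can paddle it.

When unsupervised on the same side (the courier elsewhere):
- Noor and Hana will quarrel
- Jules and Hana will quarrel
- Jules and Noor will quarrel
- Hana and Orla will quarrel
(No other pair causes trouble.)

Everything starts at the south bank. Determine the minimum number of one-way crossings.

Counting alone: the courier can take at most 2 across per trip to the north bank, so moving all 8 needs at least 4 loaded trips out, with a return between consecutive ones — at least 7 crossings.
The safety rule pushes this higher. Following every safe sequence of crossings, the most of the 8 that can be at the north bank as the raft arrives there on crossings 7, 9, 11 is 5, 6, 7 respectively — never all 8.
So no plan with fewer than 13 crossings exists, and this one achieves 13:
1. Courier goes to the north bank with Hana and Noor.
2. Courier goes back to the south bank with Noor.
3. Courier goes to the north bank with Noor and Orla.
4. Courier goes back to the south bank with Hana.
5. Courier goes to the north bank with Hana and Tess.
6. Courier goes back to the south bank with Hana.
7. Courier goes to the north bank with Dara and Hana.
8. Courier goes back to the south bank with Hana.
9. Courier goes to the north bank with Hana and Kira.
10. Courier goes back to the south bank with Hana.
11. Courier goes to the north bank with Gus and Hana.
12. Courier goes back to the south bank with Hana.
13. Courier goes to the north bank with Hana and Jules.

13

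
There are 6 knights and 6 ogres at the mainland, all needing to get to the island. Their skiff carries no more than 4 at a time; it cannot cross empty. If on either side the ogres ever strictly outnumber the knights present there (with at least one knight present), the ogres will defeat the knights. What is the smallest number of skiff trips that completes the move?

Counting alone: each trip to the island takes at most 4 across and each return brings at least 1 back, so after t trips out (and t−1 returns) at most 4t − (t−1) of the 12 are across; that first reaches 12 at t = 4, so at least 7 crossings are needed.
The safety rule pushes this higher. Following every safe sequence of crossings, the most of the 12 that can be at the island as the skiff arrives there on crossing 7 is 11 — never all 12.
So no plan with fewer than 9 crossings exists, and this one achieves 9:
1. 2 ogres → the island.  (the mainland: 6K 4O; the island: 0K 2O)
2. 1 ogre ← the mainland.  (the mainland: 6K 5O; the island: 0K 1O)
3. 4 ogres → the island.  (the mainland: 6K 1O; the island: 0K 5O)
4. 1 ogre ← the mainland.  (the mainland: 6K 2O; the island: 0K 4O)
5. 4 knights → the island.  (the mainland: 2K 2O; the island: 4K 4O)
6. 1 knight and 1 ogre ← the mainland.  (the mainland: 3K 3O; the island: 3K 3O)
7. 2 knights and 2 ogres → the island.  (the mainland: 1K 1O; the island: 5K 5O)
8. 1 knight and 1 ogre ← the mainland.  (the mainland: 2K 2O; the island: 4K 4O)
9. 2 knights and 2 ogres → the island.  (the mainland: 0K 0O; the island: 6K 6O)

9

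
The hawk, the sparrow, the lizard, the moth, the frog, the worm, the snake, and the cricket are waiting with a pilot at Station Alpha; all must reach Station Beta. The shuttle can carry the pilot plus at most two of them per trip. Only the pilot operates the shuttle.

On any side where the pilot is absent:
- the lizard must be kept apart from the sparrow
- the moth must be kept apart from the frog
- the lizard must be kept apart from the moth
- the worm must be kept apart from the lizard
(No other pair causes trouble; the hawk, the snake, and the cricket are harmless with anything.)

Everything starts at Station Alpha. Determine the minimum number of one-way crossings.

9

Counting alone: the pilot can take at most 2 across per trip to Station Beta, so moving all 8 needs at least 4 loaded trips out, with a return between consecutive ones — at least 7 crossings.
The safety rule pushes this higher. Following every safe sequence of crossings, the most of the 8 that can be at Station Beta as the shuttle arrives there on crossing 7 is 7 — never all 8.
So no plan with fewer than 9 crossings exists, and this one achieves 9:
1. Pilot goes to Station Beta with the lizard and the moth.  [Station Alpha: the cricket, the frog, the hawk, the snake, the sparrow, the worm | Station Beta: the lizard, the moth]
2. Pilot goes back to Station Alpha with the lizard.  [Station Alpha: the cricket, the frog, the hawk, the lizard, the snake, the sparrow, the worm | Station Beta: the moth]
3. Pilot goes to Station Beta with the hawk and the lizard.  [Station Alpha: the cricket, the frog, the snake, the sparrow, the worm | Station Beta: the hawk, the lizard, the moth]
4. Pilot goes back to Station Alpha with the lizard.  [Station Alpha: the cricket, the frog, the lizard, the snake, the sparrow, the worm | Station Beta: the hawk, the moth]
5. Pilot goes to Station Beta with the sparrow and the worm.  [Station Alpha: the cricket, the frog, the lizard, the snake | Station Beta: the hawk, the moth, the sparrow, the worm]
6. Pilot goes back to Station Alpha alone.  [Station Alpha: the cricket, the frog, the lizard, the snake | Station Beta: the hawk, the moth, the sparrow, the worm]
7. Pilot goes to Station Beta with the cricket and the snake.  [Station Alpha: the frog, the lizard | Station Beta: the cricket, the hawk, the moth, the snake, the sparrow, the worm]
8. Pilot goes back to Station Alpha alone.  [Station Alpha: the frog, the lizard | Station Beta: the cricket, the hawk, the moth, the snake, the sparrow, the worm]
9. Pilot goes to Station Beta with the frog and the lizard.  [Station Alpha: — | Station Beta: the cricket, the frog, the hawk, the lizard, the moth, the snake, the sparrow, the worm]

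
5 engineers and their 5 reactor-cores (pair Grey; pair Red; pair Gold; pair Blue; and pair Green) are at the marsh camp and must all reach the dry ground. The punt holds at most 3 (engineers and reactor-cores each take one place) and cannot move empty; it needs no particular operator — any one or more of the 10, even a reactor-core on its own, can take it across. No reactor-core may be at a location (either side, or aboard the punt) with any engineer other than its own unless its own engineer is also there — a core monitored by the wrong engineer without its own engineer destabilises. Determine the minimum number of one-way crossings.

11

Counting alone: each trip to the dry ground takes at most 3 across and each return brings at least 1 back, so after t trips out (and t−1 returns) at most 3t − (t−1) of the 10 are across; that first reaches 10 at t = 5, so at least 9 crossings are needed.
The safety rule pushes this higher. Following every safe sequence of crossings, the most of the 10 that can be at the dry ground as the punt arrives there on crossing 9 is 9 — never all 10.
So no plan with fewer than 11 crossings exists, and this one achieves 11:
1. engineer Grey and reactor-core Grey cross → the dry ground.
2. engineer Grey crosses ← the marsh camp.
3. reactor-core Blue, reactor-core Gold, and reactor-core Red cross → the dry ground.
4. reactor-core Grey crosses ← the marsh camp.
5. engineer Blue, engineer Gold, and engineer Red cross → the dry ground.
6. engineer Red and reactor-core Red cross ← the marsh camp.
7. engineer Green, engineer Grey, and engineer Red cross → the dry ground.
8. reactor-core Gold crosses ← the marsh camp.
9. reactor-core Grey and reactor-core Red cross → the dry ground.
10. reactor-core Grey crosses ← the marsh camp.
11. reactor-core Gold, reactor-core Green, and reactor-core Grey cross → the dry ground.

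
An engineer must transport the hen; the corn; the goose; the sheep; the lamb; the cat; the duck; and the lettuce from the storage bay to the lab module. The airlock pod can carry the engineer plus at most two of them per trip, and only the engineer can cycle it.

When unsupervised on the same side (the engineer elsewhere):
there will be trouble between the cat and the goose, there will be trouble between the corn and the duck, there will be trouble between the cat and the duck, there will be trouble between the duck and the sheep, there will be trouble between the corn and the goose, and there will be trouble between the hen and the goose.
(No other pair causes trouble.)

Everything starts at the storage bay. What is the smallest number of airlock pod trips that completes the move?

Counting alone: the engineer can take at most 2 across per trip to the lab module, so moving all 8 needs at least 4 loaded trips out, with a return between consecutive ones — at least 7 crossings.
The safety rule pushes this higher. Following every safe sequence of crossings, the most of the 8 that can be at the lab module as the airlock pod arrives there on crossing 7 is 6 — never all 8.
So no plan with fewer than 9 crossings exists, and this one achieves 9:
1. Engineer goes to the lab module with the duck and the goose.  [the storage bay: the cat, the corn, the hen, the lamb, the lettuce, the sheep | the lab module: the duck, the goose]
2. Engineer goes back to the storage bay alone.  [the storage bay: the cat, the corn, the hen, the lamb, the lettuce, the sheep | the lab module: the duck, the goose]
3. Engineer goes to the lab module with the corn and the hen.  [the storage bay: the cat, the lamb, the lettuce, the sheep | the lab module: the corn, the duck, the goose, the hen]
4. Engineer goes back to the storage bay with the duck and the goose.  [the storage bay: the cat, the duck, the goose, the lamb, the lettuce, the sheep | the lab module: the corn, the hen]
5. Engineer goes to the lab module with the cat and the sheep.  [the storage bay: the duck, the goose, the lamb, the lettuce | the lab module: the cat, the corn, the hen, the sheep]
6. Engineer goes back to the storage bay alone.  [the storage bay: the duck, the goose, the lamb, the lettuce | the lab module: the cat, the corn, the hen, the sheep]
7. Engineer goes to the lab module with the lamb and the lettuce.  [the storage bay: the duck, the goose | the lab module: the cat, the corn, the hen, the lamb, the lettuce, the sheep]
8. Engineer goes back to the storage bay alone.  [the storage bay: the duck, the goose | the lab module: the cat, the corn, the hen, the lamb, the lettuce, the sheep]
9. Engineer goes to the lab module with the duck and the goose.  [the storage bay: — | the lab module: the cat, the corn, the duck, the goose, the hen, the lamb, the lettuce, the sheep]

9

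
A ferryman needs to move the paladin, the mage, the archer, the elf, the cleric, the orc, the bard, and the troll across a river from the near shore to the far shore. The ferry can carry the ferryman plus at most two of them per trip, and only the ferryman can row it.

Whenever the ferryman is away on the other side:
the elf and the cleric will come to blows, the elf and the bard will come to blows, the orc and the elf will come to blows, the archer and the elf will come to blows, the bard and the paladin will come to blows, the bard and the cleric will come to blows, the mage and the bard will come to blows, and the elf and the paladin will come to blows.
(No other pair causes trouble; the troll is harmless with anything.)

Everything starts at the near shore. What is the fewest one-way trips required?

13

Counting alone: the ferryman can take at most 2 across per trip to the far shore, so moving all 8 needs at least 4 loaded trips out, with a return between consecutive ones — at least 7 crossings.
The safety rule pushes this higher. Following every safe sequence of crossings, the most of the 8 that can be at the far shore as the ferry arrives there on crossings 7, 9, 11 is 5, 6, 7 respectively — never all 8.
So no plan with fewer than 13 crossings exists, and this one achieves 13:
1. Ferryman goes to the far shore with the bard and the elf.  [the near shore: the archer, the cleric, the mage, the orc, the paladin, the troll | the far shore: the bard, the elf]
2. Ferryman goes back to the near shore with the elf.  [the near shore: the archer, the cleric, the elf, the mage, the orc, the paladin, the troll | the far shore: the bard]
3. Ferryman goes to the far shore with the elf and the mage.  [the near shore: the archer, the cleric, the orc, the paladin, the troll | the far shore: the bard, the elf, the mage]
4. Ferryman goes back to the near shore with the bard.  [the near shore: the archer, the bard, the cleric, the orc, the paladin, the troll | the far shore: the elf, the mage]
5. Ferryman goes to the far shore with the cleric and the paladin.  [the near shore: the archer, the bard, the orc, the troll | the far shore: the cleric, the elf, the mage, the paladin]
6. Ferryman goes back to the near shore with the elf.  [the near shore: the archer, the bard, the elf, the orc, the troll | the far shore: the cleric, the mage, the paladin]
7. Ferryman goes to the far shore with the archer and the elf.  [the near shore: the bard, the orc, the troll | the far shore: the archer, the cleric, the elf, the mage, the paladin]
8. Ferryman goes back to the near shore with the elf.  [the near shore: the bard, the elf, the orc, the troll | the far shore: the archer, the cleric, the mage, the paladin]
9. Ferryman goes to the far shore with the elf and the orc.  [the near shore: the bard, the troll | the far shore: the archer, the cleric, the elf, the mage, the orc, the paladin]
10. Ferryman goes back to the near shore with the elf.  [the near shore: the bard, the elf, the troll | the far shore: the archer, the cleric, the mage, the orc, the paladin]
11. Ferryman goes to the far shore with the elf and the troll.  [the near shore: the bard | the far shore: the archer, the cleric, the elf, the mage, the orc, the paladin, the troll]
12. Ferryman goes back to the near shore with the elf.  [the near shore: the bard, the elf | the far shore: the archer, the cleric, the mage, the orc, the paladin, the troll]
13. Ferryman goes to the far shore with the bard and the elf.  [the near shore: — | the far shore: the archer, the bard, the cleric, the elf, the mage, the orc, the paladin, the troll]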